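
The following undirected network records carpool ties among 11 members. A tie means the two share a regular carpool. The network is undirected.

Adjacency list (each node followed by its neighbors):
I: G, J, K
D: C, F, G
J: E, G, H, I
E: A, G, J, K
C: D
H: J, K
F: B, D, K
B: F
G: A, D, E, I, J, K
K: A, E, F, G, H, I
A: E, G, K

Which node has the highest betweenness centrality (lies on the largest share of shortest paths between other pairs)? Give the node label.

K

Unnormalized betweenness of each node: A:0, B:0, C:0, D:52/5, E:23/20, F:32/3, G:763/60, H:13/20, I:13/20, J:5/2, K:229/15.
K has the largest value, 229/15, making it the main broker — the node through which the most shortest paths run.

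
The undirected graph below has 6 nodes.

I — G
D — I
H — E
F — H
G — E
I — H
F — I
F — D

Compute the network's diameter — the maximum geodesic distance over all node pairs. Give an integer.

Eccentricity of each node (its greatest distance to any other): D:3, E:3, F:2, G:2, H:2, I:2.
The maximum eccentricity is 3, realized for instance by the pair E–D via E – H – F – D. So the diameter is 3.

3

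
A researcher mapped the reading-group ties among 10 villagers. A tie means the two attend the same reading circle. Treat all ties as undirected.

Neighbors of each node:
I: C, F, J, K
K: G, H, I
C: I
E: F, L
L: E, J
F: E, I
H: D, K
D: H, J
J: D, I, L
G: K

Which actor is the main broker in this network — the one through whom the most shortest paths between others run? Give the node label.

Unnormalized betweenness of each node: C:0, D:5/2, E:1, F:9/2, G:0, H:2, I:39/2, J:21/2, K:23/2, L:5/2.
I has the largest value, 39/2, making it the main broker — the node through which the most shortest paths run.

I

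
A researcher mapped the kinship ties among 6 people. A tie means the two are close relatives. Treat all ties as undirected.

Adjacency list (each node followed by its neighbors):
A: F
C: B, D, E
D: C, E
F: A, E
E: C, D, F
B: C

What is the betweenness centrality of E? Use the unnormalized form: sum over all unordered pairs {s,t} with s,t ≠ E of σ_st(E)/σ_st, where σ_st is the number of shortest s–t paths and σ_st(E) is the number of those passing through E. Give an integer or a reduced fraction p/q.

6

Pairs whose geodesics pass through E — D–F: 1; D–A: 1; B–F: 1; B–A: 1; F–C: 1; C–A: 1.
All other pairs contribute 0.
Summing the contributions gives betweenness(E) = 6.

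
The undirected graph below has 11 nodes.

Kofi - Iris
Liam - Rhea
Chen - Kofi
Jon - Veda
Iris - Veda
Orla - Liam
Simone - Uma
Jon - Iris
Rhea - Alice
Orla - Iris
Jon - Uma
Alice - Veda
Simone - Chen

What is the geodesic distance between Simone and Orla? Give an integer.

One shortest route is Simone – Chen – Kofi – Iris – Orla, which uses 4 edges, and at distance 3 from Simone we only reach {Iris, Veda}, which does not include Orla. So d(Simone,Orla) = 4.

4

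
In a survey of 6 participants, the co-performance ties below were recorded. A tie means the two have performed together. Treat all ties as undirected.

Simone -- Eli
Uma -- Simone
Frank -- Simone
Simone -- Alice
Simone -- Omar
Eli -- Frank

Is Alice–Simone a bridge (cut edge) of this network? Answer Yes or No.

Yes

Without the Alice–Simone edge there is no alternate route between Alice and Simone, so the network disconnects. It is a bridge.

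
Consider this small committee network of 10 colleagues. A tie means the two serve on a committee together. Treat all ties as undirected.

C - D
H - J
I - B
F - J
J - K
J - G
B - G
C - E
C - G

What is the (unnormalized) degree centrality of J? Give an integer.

J is directly tied to F, G, H, and K. That is 4 neighbors, so the degree of J is 4.

4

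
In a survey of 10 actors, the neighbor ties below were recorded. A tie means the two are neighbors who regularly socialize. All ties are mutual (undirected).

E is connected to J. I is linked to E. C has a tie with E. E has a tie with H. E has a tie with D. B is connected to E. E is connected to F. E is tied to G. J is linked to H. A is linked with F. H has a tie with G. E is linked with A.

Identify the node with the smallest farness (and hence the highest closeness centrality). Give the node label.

Farness (sum of distances to all others) for each node — A:16, B:17, C:17, D:17, E:9, F:16, G:16, H:15, I:17, J:16.
The smallest farness is 9, for E, so E has the highest closeness.

E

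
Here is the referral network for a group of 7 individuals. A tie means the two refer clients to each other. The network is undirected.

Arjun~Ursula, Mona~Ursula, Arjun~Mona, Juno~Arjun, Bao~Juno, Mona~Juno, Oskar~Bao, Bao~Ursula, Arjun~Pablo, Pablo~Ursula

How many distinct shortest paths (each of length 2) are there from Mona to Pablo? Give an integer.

2

The shortest distance is 2. The length-2 paths are: Mona–Arjun–Pablo; Mona–Ursula–Pablo.
That gives 2 distinct shortest paths.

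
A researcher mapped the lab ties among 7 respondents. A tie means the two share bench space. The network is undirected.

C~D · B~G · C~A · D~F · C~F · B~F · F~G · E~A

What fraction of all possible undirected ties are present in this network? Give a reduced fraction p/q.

8/21

There are 8 edges and 7 nodes, so the maximum possible is C(7,2) = 21.
Density = 8/21.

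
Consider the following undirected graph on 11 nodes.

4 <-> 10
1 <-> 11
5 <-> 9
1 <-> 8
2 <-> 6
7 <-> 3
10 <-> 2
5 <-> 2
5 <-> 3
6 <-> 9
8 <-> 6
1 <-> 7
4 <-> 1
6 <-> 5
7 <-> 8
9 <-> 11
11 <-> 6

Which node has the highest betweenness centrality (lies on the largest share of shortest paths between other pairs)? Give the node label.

1

Unnormalized betweenness of each node: 1:59/6, 2:19/3, 3:25/12, 4:10/3, 5:13/2, 6:28/3, 7:43/12, 8:13/4, 9:13/12, 10:8/3, 11:4.
1 has the largest value, 59/6, making it the main broker — the node through which the most shortest paths run.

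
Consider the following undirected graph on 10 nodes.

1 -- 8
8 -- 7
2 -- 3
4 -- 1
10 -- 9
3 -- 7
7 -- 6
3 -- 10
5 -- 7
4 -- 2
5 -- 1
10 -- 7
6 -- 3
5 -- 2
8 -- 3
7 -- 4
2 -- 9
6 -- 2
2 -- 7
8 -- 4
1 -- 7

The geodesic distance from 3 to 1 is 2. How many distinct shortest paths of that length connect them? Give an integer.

The shortest distance is 2. The length-2 paths are: 3–7–1; 3–8–1.
That gives 2 distinct shortest paths.

2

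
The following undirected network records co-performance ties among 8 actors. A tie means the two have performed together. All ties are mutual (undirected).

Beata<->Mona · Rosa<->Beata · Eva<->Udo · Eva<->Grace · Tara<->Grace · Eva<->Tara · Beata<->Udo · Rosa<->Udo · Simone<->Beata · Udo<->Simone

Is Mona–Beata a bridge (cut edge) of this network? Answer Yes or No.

Yes

Without the Mona–Beata edge there is no alternate route between Mona and Beata, so the network disconnects. It is a bridge.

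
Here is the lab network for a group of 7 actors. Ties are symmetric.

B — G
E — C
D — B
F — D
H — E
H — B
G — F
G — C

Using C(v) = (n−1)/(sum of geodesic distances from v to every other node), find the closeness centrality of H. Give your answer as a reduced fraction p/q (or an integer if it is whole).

Distances from H: B:1, C:2, D:2, E:1, F:3, G:2. Sum = 11.
n = 7, so closeness = 6/11.

6/11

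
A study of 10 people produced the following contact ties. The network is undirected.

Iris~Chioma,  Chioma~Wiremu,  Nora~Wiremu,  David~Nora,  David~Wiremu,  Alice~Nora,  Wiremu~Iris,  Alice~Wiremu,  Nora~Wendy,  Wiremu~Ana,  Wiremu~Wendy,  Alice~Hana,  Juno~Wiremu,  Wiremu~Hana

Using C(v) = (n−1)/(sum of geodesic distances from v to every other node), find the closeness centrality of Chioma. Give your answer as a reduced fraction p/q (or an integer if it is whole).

Distances from Chioma: Alice:2, Ana:2, David:2, Hana:2, Iris:1, Juno:2, Nora:2, Wendy:2, Wiremu:1. Sum = 16.
n = 10, so closeness = 9/16.

9/16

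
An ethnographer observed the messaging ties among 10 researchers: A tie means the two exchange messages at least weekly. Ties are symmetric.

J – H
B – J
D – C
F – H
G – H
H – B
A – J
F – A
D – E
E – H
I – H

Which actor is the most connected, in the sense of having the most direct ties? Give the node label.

H

Degrees — A:2, B:2, C:1, D:2, E:2, F:2, G:1, H:6, I:1, J:3.
The maximum is 6, attained only by H.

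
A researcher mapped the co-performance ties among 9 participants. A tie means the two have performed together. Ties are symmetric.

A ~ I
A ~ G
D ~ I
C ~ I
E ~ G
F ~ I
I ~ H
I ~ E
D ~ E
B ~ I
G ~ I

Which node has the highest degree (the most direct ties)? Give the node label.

I

Degrees — A:2, B:1, C:1, D:2, E:3, F:1, G:3, H:1, I:8.
The maximum is 8, attained only by I.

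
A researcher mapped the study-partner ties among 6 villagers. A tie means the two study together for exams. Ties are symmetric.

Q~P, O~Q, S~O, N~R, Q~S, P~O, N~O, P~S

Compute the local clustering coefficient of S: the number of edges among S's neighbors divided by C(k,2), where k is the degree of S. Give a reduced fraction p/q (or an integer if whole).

S's neighbors: O, P, and Q (k = 3).
Possible neighbor pairs: C(3,2) = 3. Edges among them: O–P, O–Q, P–Q → e = 3.
Clustering(S) = 3/3 = 1.

1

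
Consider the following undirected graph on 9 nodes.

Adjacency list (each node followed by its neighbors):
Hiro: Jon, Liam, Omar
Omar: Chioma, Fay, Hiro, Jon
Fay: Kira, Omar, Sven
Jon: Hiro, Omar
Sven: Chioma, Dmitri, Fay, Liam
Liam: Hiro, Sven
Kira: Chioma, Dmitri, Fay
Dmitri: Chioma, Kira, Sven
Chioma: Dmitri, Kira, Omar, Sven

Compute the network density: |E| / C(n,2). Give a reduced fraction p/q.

7/18

There are 14 edges and 9 nodes, so the maximum possible is C(9,2) = 36.
Density = 14/36 = 7/18.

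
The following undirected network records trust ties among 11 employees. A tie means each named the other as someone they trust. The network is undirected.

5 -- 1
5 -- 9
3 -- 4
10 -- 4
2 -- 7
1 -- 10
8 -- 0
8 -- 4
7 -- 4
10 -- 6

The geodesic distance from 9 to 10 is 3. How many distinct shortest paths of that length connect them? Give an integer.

The shortest distance is 3, and the only length-3 path is 9–5–1–10. So there is exactly 1 shortest path.

1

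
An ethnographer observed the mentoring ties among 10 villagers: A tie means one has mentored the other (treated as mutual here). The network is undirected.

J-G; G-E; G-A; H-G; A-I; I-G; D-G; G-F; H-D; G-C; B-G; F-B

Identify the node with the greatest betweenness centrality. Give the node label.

G

Unnormalized betweenness of each node: A:0, B:0, C:0, D:0, E:0, F:0, G:33, H:0, I:0, J:0.
G has the largest value, 33, making it the main broker — the node through which the most shortest paths run.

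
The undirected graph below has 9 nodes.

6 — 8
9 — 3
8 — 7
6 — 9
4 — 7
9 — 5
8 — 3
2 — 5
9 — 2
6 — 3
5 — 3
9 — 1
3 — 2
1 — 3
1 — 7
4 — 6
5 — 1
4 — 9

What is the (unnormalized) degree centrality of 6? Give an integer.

4

6 is directly tied to 3, 4, 8, and 9. That is 4 neighbors, so the degree of 6 is 4.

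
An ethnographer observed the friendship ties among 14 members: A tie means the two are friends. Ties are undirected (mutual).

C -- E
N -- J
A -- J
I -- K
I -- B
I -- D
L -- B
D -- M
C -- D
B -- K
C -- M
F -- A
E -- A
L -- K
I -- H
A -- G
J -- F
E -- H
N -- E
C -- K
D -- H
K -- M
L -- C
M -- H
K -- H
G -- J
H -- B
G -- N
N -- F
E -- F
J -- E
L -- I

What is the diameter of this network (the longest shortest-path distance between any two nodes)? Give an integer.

4

Eccentricity of each node (its greatest distance to any other): A:3, B:4, C:3, D:4, E:2, F:3, G:4, H:3, I:4, J:3, K:4, L:4, M:4, N:3.
The maximum eccentricity is 4, realized for instance by the pair B–G via B – H – E – N – G. So the diameter is 4.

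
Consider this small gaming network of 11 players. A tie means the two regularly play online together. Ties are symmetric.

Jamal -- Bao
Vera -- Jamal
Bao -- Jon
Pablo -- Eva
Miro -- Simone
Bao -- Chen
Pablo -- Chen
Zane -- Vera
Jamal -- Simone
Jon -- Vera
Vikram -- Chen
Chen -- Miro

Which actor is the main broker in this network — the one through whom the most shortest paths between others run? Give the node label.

Unnormalized betweenness of each node: Bao:18, Chen:25, Eva:0, Jamal:11, Jon:5, Miro:4, Pablo:9, Simone:3, Vera:10, Vikram:0, Zane:0.
Chen has the largest value, 25, making it the main broker — the node through which the most shortest paths run.

Chen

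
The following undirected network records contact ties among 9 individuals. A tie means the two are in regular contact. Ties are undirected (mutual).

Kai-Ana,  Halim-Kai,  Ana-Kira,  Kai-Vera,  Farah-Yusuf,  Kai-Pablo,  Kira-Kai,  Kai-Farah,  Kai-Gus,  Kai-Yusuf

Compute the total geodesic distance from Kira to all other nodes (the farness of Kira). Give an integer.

Distances from Kira: Ana:1, Farah:2, Gus:2, Halim:2, Kai:1, Pablo:2, Vera:2, Yusuf:2.
Sum = 1 + 2 + 2 + 2 + 1 + 2 + 2 + 2 = 14.

14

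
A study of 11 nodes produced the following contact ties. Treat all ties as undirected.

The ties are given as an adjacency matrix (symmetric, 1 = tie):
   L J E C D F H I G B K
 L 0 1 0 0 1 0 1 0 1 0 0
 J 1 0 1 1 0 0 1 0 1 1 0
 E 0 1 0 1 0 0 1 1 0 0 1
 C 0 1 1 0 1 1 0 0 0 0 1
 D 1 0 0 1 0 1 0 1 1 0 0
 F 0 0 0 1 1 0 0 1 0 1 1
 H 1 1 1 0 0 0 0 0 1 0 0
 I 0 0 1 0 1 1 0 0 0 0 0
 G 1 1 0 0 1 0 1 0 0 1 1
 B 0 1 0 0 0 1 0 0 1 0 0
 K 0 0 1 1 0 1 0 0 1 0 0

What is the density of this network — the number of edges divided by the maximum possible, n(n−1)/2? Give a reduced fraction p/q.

5/11

There are 25 edges and 11 nodes, so the maximum possible is C(11,2) = 55.
Density = 25/55 = 5/11.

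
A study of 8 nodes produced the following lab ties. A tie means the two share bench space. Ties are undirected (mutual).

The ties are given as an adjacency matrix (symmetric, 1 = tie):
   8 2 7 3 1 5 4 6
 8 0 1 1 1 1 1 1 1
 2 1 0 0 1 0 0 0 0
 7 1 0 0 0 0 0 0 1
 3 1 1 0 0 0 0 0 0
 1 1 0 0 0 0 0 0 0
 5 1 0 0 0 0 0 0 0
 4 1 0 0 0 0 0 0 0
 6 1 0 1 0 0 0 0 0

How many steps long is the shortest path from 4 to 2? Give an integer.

2

One shortest route is 4 – 8 – 2, which uses 2 edges, and 4 and 2 are not directly tied, so nothing shorter exists. So d(4,2) = 2.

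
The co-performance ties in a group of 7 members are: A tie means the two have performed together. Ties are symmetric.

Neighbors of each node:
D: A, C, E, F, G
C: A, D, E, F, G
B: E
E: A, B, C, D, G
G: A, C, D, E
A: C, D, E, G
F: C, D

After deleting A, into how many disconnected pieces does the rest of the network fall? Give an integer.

A's neighbors (C, D, E, and G) remain reachable from one another through other ties, so the rest of the network stays in one piece.

1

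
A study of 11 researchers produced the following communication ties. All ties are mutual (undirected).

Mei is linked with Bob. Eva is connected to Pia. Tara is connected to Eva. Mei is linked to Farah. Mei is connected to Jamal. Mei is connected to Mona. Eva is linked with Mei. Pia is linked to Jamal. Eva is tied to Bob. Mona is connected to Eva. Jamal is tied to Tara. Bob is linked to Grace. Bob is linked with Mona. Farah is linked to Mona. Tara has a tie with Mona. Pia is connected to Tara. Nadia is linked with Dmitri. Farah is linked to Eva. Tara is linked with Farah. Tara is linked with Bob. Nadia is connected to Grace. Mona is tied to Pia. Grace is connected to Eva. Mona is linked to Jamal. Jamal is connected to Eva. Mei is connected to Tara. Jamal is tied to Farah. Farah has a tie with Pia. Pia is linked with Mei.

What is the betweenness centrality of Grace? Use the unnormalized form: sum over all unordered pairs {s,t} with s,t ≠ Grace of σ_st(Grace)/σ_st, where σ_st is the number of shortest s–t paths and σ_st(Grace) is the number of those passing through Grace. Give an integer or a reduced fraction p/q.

16

Pairs whose geodesics pass through Grace — Jamal–Dmitri: 1; Jamal–Nadia: 1; Eva–Dmitri: 1; Eva–Nadia: 1; Farah–Dmitri: 1; Farah–Nadia: 1; Tara–Dmitri: 2/2; Tara–Nadia: 2/2; Mei–Dmitri: 2/2; Mei–Nadia: 2/2; Bob–Dmitri: 1; Bob–Nadia: 1; Pia–Dmitri: 1; Pia–Nadia: 1 … (+2 more pairs).
All other pairs contribute 0.
Summing the contributions gives betweenness(Grace) = 16.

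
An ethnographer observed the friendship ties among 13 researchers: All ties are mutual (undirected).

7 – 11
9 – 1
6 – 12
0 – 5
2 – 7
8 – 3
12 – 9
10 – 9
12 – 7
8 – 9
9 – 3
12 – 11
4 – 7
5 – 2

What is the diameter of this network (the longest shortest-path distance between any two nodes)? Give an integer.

6

Eccentricity of each node (its greatest distance to any other): 0:6, 1:6, 2:4, 3:6, 4:4, 5:5, 6:5, 7:3, 8:6, 9:5, 10:6, 11:4, 12:4.
The maximum eccentricity is 6, realized for instance by the pair 8–0 via 8 – 9 – 12 – 7 – 2 – 5 – 0. So the diameter is 6.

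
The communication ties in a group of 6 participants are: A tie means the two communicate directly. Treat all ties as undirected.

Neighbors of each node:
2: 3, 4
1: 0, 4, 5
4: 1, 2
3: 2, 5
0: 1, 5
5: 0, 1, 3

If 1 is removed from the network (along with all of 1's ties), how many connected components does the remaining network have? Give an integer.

1's neighbors (0, 4, and 5) remain reachable from one another through other ties, so the rest of the network stays in one piece.

1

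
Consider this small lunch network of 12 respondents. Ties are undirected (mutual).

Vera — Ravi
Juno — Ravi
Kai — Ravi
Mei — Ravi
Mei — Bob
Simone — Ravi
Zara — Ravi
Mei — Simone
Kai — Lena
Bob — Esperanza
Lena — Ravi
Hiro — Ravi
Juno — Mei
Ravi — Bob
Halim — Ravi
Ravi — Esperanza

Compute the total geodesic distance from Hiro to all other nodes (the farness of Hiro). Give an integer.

Distances from Hiro: Bob:2, Esperanza:2, Halim:2, Juno:2, Kai:2, Lena:2, Mei:2, Ravi:1, Simone:2, Vera:2, Zara:2.
Sum = 2 + 2 + 2 + 2 + 2 + 2 + 2 + 1 + 2 + 2 + 2 = 21.

21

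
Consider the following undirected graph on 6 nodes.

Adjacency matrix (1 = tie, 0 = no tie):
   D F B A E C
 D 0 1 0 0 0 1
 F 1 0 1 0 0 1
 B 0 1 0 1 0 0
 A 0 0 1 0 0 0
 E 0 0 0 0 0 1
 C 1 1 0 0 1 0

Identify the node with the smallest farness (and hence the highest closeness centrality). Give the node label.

Farness (sum of distances to all others) for each node — A:13, B:9, C:8, D:9, E:12, F:7.
The smallest farness is 7, for F, so F has the highest closeness.

F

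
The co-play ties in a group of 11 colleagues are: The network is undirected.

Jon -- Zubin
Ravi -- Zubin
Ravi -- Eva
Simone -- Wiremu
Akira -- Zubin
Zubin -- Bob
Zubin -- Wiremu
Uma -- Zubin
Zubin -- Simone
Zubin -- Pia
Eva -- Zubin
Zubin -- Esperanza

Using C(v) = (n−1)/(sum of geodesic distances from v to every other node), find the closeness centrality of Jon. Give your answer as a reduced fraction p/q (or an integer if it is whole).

10/19

Distances from Jon: Akira:2, Bob:2, Esperanza:2, Eva:2, Pia:2, Ravi:2, Simone:2, Uma:2, Wiremu:2, Zubin:1. Sum = 19.
n = 11, so closeness = 10/19.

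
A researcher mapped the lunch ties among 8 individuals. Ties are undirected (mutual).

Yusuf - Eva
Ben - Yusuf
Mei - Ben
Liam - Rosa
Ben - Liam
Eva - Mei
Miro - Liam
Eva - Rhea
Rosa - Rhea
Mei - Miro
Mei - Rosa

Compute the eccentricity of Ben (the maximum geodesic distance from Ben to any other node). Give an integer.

3

Distances from Ben: Eva:2, Liam:1, Mei:1, Miro:2, Rhea:3, Rosa:2, Yusuf:1.
The largest is 3 (to Rhea), so the eccentricity of Ben is 3.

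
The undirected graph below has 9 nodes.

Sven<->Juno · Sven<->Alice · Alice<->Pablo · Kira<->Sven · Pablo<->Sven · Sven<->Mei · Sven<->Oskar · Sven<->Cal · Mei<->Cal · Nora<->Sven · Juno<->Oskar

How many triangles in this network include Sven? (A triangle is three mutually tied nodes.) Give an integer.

3

Sven's neighbors: Alice, Cal, Juno, Kira, Mei, Nora, Oskar, and Pablo.
Neighbor pairs that are themselves tied: Sven–Alice–Pablo; Sven–Cal–Mei; Sven–Juno–Oskar. Each forms one triangle with Sven, for 3 in total.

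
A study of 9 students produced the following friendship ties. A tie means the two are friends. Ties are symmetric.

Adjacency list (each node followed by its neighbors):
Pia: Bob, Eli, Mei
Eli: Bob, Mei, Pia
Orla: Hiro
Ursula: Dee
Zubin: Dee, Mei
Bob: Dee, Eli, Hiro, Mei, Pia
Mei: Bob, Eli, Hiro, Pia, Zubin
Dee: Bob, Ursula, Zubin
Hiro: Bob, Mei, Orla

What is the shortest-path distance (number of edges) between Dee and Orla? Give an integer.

3

One shortest route is Dee – Bob – Hiro – Orla, which uses 3 edges, and at distance 2 from Dee we only reach {Eli, Hiro, Mei, Pia}, which does not include Orla. So d(Dee,Orla) = 3.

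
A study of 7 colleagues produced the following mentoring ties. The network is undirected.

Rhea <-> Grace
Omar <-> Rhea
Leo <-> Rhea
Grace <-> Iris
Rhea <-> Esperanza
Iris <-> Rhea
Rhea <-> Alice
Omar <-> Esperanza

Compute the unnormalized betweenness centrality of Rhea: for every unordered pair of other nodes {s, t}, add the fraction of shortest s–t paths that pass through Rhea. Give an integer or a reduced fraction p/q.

13

Pairs whose geodesics pass through Rhea — Esperanza–Leo: 1; Esperanza–Grace: 1; Esperanza–Iris: 1; Esperanza–Alice: 1; Leo–Omar: 1; Leo–Grace: 1; Leo–Iris: 1; Leo–Alice: 1; Omar–Grace: 1; Omar–Iris: 1; Omar–Alice: 1; Grace–Alice: 1; Iris–Alice: 1.
All other pairs contribute 0.
Summing the contributions gives betweenness(Rhea) = 13.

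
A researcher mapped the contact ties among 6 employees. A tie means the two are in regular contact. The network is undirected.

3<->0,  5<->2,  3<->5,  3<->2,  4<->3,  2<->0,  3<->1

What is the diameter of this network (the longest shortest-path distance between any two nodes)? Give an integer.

2

Eccentricity of each node (its greatest distance to any other): 0:2, 1:2, 2:2, 3:1, 4:2, 5:2.
The maximum eccentricity is 2, realized for instance by the pair 1–4 via 1 – 3 – 4. So the diameter is 2.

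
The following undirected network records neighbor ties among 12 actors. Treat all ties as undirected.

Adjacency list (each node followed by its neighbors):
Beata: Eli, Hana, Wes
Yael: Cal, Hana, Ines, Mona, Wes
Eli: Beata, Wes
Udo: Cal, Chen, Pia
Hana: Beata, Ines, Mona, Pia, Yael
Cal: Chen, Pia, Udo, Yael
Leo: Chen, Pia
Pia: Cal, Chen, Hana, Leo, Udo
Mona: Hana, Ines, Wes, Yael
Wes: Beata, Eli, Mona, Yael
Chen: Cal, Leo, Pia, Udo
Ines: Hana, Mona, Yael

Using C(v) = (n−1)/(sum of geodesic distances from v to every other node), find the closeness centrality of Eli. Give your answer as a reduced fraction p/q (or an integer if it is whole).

11/29

Distances from Eli: Beata:1, Cal:3, Chen:4, Hana:2, Ines:3, Leo:4, Mona:2, Pia:3, Udo:4, Wes:1, Yael:2. Sum = 29.
n = 12, so closeness = 11/29.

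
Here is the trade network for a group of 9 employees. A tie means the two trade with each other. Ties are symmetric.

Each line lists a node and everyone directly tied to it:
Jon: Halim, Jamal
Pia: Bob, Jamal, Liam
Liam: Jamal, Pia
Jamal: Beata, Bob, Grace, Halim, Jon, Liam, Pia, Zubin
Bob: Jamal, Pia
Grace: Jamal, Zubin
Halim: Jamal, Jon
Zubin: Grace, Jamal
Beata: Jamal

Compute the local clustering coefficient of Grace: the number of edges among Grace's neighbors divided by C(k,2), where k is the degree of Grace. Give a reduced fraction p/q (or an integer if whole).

Grace's neighbors: Jamal and Zubin (k = 2).
Possible neighbor pairs: C(2,2) = 1. Edges among them: Jamal–Zubin → e = 1.
Clustering(Grace) = 1/1.

1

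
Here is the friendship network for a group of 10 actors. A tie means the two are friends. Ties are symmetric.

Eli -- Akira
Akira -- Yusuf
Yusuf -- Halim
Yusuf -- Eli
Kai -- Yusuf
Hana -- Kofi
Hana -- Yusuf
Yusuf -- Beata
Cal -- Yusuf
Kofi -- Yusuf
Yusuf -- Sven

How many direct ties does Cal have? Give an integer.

1

Cal is directly tied to Yusuf. That is 1 neighbor, so the degree of Cal is 1.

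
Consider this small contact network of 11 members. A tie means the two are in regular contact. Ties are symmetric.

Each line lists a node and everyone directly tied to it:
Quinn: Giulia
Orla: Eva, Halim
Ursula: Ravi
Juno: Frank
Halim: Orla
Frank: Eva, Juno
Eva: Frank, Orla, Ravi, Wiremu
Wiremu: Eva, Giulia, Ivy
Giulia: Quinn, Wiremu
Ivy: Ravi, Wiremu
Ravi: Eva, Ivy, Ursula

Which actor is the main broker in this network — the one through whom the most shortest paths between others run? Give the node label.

Unnormalized betweenness of each node: Eva:31, Frank:9, Giulia:9, Halim:0, Ivy:3, Juno:0, Orla:9, Quinn:0, Ravi:23/2, Ursula:0, Wiremu:37/2.
Eva has the largest value, 31, making it the main broker — the node through which the most shortest paths run.

Eva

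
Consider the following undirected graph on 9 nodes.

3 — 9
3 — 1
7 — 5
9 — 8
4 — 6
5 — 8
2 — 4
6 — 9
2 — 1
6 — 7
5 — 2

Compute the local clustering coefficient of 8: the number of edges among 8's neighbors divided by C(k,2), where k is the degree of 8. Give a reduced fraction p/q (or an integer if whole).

8's neighbors: 5 and 9 (k = 2).
Possible neighbor pairs: C(2,2) = 1. Edges among them: none → e = 0.
Clustering(8) = 0/1.

0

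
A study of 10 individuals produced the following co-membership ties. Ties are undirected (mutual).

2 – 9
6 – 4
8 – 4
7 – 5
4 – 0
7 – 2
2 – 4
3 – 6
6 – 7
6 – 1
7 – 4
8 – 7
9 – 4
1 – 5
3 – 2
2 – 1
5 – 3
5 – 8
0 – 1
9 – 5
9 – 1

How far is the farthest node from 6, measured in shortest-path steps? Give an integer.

2

Distances from 6: 0:2, 1:1, 2:2, 3:1, 4:1, 5:2, 7:1, 8:2, 9:2.
The largest is 2 (to 2, 9, 0, 8, and 5), so the eccentricity of 6 is 2.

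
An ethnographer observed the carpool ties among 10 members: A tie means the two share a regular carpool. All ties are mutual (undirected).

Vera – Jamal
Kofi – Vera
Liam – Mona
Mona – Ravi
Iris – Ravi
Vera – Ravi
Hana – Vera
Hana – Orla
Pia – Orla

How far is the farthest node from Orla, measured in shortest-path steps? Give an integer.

Distances from Orla: Hana:1, Iris:4, Jamal:3, Kofi:3, Liam:5, Mona:4, Pia:1, Ravi:3, Vera:2.
The largest is 5 (to Liam), so the eccentricity of Orla is 5.

5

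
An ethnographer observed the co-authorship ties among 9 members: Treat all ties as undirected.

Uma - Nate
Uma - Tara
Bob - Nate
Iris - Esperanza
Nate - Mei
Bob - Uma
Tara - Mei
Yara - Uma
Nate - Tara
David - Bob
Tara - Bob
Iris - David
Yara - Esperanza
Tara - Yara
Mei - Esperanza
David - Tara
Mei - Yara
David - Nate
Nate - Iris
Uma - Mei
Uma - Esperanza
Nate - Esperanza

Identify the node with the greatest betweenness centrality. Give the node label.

Unnormalized betweenness of each node: Bob:1/3, David:1, Esperanza:9/4, Iris:1/2, Mei:1/2, Nate:53/12, Tara:35/12, Uma:11/6, Yara:1/4.
Nate has the largest value, 53/12, making it the main broker — the node through which the most shortest paths run.

Nate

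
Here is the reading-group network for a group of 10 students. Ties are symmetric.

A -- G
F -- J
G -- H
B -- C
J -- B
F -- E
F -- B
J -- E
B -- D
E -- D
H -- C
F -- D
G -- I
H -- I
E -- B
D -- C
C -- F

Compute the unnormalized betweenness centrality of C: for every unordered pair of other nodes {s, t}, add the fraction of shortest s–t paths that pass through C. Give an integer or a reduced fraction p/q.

20

Pairs whose geodesics pass through C — I–B: 1; I–E: 3/3; I–D: 1; I–J: 2/2; I–F: 1; H–B: 1; H–E: 3/3; H–D: 1; H–J: 2/2; H–F: 1; G–B: 1; G–E: 3/3; G–D: 1; G–J: 2/2 … (+6 more pairs).
All other pairs contribute 0.
Summing the contributions gives betweenness(C) = 20.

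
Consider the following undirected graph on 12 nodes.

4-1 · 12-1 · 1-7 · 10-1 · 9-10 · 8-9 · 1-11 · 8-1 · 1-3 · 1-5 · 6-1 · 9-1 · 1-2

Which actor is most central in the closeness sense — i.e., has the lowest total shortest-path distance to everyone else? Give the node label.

Farness (sum of distances to all others) for each node — 1:11, 2:21, 3:21, 4:21, 5:21, 6:21, 7:21, 8:20, 9:19, 10:20, 11:21, 12:21.
The smallest farness is 11, for 1, so 1 has the highest closeness.

1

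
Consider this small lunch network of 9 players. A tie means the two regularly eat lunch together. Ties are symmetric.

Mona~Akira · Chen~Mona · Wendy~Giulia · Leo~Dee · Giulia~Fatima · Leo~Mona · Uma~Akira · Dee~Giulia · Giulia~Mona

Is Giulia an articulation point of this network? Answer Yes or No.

Yes

Removing Giulia leaves {Akira, Chen, Dee, Leo, Mona, and Uma} with no path to {Fatima}, so the network splits into 3 components. Giulia is a cut vertex.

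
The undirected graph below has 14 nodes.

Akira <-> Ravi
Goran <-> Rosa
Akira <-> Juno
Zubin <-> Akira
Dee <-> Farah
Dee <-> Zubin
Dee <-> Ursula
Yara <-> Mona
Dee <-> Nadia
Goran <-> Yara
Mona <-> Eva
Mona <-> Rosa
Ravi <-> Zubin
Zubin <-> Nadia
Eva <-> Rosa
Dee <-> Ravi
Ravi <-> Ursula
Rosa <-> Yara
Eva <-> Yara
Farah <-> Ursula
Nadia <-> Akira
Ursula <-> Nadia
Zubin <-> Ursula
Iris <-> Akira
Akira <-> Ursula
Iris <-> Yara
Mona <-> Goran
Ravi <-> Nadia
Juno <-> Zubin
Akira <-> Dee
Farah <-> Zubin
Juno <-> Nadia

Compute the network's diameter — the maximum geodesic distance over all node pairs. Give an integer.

Eccentricity of each node (its greatest distance to any other): Akira:3, Dee:4, Eva:5, Farah:5, Goran:5, Iris:3, Juno:4, Mona:5, Nadia:4, Ravi:4, Rosa:5, Ursula:4, Yara:4, Zubin:4.
The maximum eccentricity is 5, realized for instance by the pair Farah–Mona via Farah – Ursula – Akira – Iris – Yara – Mona. So the diameter is 5.

5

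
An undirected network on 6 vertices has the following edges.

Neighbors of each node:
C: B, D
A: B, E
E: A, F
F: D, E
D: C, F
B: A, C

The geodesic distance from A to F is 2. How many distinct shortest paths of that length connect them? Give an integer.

1

The shortest distance is 2, and the only length-2 path is A–E–F. So there is exactly 1 shortest path.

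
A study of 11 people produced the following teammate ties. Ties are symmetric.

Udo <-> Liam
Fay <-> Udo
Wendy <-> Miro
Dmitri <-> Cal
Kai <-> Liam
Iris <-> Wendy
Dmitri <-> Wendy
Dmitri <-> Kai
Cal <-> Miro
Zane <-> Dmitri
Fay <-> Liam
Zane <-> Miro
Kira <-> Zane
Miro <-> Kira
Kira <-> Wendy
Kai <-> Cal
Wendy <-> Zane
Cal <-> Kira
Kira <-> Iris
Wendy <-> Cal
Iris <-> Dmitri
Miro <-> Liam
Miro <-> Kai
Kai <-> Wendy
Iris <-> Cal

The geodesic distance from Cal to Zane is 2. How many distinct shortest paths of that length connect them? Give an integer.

4

The shortest distance is 2. The length-2 paths are: Cal–Wendy–Zane; Cal–Dmitri–Zane; Cal–Miro–Zane; Cal–Kira–Zane.
That gives 4 distinct shortest paths.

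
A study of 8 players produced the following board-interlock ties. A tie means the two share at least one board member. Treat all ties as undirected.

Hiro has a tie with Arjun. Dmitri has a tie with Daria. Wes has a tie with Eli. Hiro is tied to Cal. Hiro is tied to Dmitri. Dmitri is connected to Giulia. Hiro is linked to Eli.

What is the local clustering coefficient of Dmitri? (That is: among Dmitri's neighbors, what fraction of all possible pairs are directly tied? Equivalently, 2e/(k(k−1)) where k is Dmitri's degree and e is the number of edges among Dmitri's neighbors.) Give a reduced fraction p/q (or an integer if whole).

Dmitri's neighbors: Daria, Giulia, and Hiro (k = 3).
Possible neighbor pairs: C(3,2) = 3. Edges among them: none → e = 0.
Clustering(Dmitri) = 0/3 = 0.

0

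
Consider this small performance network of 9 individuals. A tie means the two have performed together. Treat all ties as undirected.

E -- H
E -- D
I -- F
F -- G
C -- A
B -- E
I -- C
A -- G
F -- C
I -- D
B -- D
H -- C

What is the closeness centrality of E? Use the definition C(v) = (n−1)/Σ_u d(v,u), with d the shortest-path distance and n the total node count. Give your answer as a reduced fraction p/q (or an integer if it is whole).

Distances from E: A:3, B:1, C:2, D:1, F:3, G:4, H:1, I:2. Sum = 17.
n = 9, so closeness = 8/17.

8/17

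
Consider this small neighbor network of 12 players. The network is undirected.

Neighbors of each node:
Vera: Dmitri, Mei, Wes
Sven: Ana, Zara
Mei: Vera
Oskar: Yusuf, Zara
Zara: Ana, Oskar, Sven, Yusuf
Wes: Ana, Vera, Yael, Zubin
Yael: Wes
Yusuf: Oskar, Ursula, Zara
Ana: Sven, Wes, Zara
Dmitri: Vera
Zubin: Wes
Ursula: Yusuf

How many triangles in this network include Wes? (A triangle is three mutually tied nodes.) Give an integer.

Wes's neighbors are Ana, Vera, Yael, and Zubin, but none of them are tied to each other, so no triangle contains Wes.

0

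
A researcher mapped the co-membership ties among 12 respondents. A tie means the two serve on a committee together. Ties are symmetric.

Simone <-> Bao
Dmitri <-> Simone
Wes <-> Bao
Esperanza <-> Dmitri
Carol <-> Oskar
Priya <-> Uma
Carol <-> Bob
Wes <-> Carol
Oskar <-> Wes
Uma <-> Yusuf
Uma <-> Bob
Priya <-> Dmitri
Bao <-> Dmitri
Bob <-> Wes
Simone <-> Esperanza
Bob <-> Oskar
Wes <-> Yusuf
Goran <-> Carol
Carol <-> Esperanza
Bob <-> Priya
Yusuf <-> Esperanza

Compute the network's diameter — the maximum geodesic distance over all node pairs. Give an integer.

3

Eccentricity of each node (its greatest distance to any other): Bao:3, Bob:3, Carol:2, Dmitri:3, Esperanza:2, Goran:3, Oskar:3, Priya:3, Simone:3, Uma:3, Wes:2, Yusuf:3.
The maximum eccentricity is 3, realized for instance by the pair Uma–Simone via Uma – Priya – Dmitri – Simone. So the diameter is 3.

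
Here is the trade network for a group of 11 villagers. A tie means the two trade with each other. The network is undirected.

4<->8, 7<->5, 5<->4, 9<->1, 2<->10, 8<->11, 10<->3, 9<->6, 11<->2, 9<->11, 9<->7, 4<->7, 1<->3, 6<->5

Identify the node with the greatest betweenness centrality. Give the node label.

Unnormalized betweenness of each node: 1:79/10, 2:61/10, 3:17/5, 4:101/30, 5:2, 6:77/30, 7:167/30, 8:58/15, 9:619/30, 10:5/2, 11:141/10.
9 has the largest value, 619/30, making it the main broker — the node through which the most shortest paths run.

9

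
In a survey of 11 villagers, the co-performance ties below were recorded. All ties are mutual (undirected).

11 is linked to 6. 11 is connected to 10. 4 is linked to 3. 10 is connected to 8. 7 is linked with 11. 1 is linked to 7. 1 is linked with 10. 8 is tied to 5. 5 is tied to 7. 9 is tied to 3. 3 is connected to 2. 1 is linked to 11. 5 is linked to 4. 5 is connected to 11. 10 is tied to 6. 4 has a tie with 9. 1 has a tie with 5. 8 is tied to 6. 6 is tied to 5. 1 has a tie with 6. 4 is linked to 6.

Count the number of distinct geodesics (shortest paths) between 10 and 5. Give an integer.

4

The shortest distance is 2. The length-2 paths are: 10–8–5; 10–1–5; 10–11–5; 10–6–5.
That gives 4 distinct shortest paths.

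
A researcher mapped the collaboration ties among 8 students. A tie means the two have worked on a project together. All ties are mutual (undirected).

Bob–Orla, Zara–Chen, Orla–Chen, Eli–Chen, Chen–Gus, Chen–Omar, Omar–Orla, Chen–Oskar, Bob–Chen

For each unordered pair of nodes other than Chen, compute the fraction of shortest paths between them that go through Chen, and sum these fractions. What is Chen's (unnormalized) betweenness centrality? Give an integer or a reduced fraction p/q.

Pairs whose geodesics pass through Chen — Omar–Bob: 1/2; Omar–Eli: 1; Omar–Oskar: 1; Omar–Gus: 1; Omar–Zara: 1; Bob–Eli: 1; Bob–Oskar: 1; Bob–Gus: 1; Bob–Zara: 1; Eli–Orla: 1; Eli–Oskar: 1; Eli–Gus: 1; Eli–Zara: 1; Orla–Oskar: 1 … (+5 more pairs).
All other pairs contribute 0.
Summing the contributions gives betweenness(Chen) = 37/2.

37/2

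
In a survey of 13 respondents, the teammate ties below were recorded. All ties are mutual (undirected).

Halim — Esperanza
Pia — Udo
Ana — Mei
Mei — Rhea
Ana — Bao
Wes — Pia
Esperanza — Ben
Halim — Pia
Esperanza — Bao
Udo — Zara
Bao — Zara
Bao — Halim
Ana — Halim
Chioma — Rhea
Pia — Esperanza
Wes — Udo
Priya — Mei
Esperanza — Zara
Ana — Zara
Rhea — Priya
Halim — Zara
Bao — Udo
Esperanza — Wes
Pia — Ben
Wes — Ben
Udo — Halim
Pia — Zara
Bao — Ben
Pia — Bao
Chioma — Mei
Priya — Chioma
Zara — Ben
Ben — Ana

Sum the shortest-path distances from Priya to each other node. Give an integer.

Distances from Priya: Ana:2, Bao:3, Ben:3, Chioma:1, Esperanza:4, Halim:3, Mei:1, Pia:4, Rhea:1, Udo:4, Wes:4, Zara:3.
Sum = 2 + 3 + 3 + 1 + 4 + 3 + 1 + 4 + 1 + 4 + 4 + 3 = 33.

33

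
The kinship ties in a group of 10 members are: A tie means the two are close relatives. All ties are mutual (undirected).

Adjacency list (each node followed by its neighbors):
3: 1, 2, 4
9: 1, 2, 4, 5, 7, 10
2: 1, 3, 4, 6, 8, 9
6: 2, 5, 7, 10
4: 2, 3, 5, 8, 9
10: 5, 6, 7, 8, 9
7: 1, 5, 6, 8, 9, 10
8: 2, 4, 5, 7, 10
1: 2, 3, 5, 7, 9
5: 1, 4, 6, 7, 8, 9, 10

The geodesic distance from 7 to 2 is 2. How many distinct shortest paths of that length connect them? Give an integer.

4

The shortest distance is 2. The length-2 paths are: 7–9–2; 7–8–2; 7–6–2; 7–1–2.
That gives 4 distinct shortest paths.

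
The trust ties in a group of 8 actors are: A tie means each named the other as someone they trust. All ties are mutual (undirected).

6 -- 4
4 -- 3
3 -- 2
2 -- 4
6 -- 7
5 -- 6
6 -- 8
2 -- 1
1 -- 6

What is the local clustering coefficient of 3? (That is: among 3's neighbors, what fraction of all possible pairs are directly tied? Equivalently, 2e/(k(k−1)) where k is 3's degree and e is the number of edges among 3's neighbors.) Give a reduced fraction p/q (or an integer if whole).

1

3's neighbors: 2 and 4 (k = 2).
Possible neighbor pairs: C(2,2) = 1. Edges among them: 2–4 → e = 1.
Clustering(3) = 1/1.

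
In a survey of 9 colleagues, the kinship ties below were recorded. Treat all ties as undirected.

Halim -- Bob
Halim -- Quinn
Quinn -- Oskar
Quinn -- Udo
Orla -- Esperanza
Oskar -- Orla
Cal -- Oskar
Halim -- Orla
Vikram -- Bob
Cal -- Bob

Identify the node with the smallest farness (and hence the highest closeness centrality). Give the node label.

Farness (sum of distances to all others) for each node — Bob:15, Cal:16, Esperanza:22, Halim:13, Orla:15, Oskar:14, Quinn:15, Udo:22, Vikram:22.
The smallest farness is 13, for Halim, so Halim has the highest closeness.

Halim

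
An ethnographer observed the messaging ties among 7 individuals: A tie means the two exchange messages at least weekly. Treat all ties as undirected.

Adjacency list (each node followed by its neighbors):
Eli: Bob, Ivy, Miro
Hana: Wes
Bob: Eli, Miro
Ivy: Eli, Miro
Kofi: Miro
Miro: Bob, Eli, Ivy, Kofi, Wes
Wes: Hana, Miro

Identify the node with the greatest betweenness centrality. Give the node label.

Miro

Unnormalized betweenness of each node: Bob:0, Eli:1/2, Hana:0, Ivy:0, Kofi:0, Miro:23/2, Wes:5.
Miro has the largest value, 23/2, making it the main broker — the node through which the most shortest paths run.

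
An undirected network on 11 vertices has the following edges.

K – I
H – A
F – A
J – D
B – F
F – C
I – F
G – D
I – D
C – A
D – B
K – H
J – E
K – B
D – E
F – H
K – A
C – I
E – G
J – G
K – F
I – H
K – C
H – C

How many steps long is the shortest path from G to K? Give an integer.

One shortest route is G – D – I – K, which uses 3 edges, and at distance 2 from G we only reach {B, I}, which does not include K. So d(G,K) = 3.

3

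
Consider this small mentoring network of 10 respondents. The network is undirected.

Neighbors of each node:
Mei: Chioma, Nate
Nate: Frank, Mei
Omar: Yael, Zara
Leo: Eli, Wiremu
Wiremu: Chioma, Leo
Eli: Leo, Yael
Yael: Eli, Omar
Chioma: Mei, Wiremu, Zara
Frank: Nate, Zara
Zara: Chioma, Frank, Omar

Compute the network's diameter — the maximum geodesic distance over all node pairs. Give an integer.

Eccentricity of each node (its greatest distance to any other): Chioma:3, Eli:5, Frank:4, Leo:4, Mei:4, Nate:5, Omar:3, Wiremu:3, Yael:4, Zara:3.
The maximum eccentricity is 5, realized for instance by the pair Eli–Nate via Eli – Yael – Omar – Zara – Frank – Nate. So the diameter is 5.

5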